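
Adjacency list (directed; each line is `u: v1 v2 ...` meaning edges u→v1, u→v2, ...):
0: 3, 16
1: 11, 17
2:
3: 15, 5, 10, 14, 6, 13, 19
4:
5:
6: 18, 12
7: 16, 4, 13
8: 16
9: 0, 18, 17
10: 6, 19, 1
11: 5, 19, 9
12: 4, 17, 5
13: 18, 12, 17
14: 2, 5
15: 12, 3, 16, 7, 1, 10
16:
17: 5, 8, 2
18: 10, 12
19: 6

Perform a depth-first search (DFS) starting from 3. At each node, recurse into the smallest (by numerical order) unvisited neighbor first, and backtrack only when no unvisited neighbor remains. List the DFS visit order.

Visit 3
3 → 5
3 → 6
6 → 12
12 → 4
12 → 17
17 → 2
17 → 8
8 → 16
6 → 18
18 → 10
10 → 1
1 → 11
11 → 9
9 → 0
11 → 19
3 → 13
3 → 14
3 → 15
15 → 7

3 → 5 → 6 → 12 → 4 → 17 → 2 → 8 → 16 → 18 → 10 → 1 → 11 → 9 → 0 → 19 → 13 → 14 → 15 → 7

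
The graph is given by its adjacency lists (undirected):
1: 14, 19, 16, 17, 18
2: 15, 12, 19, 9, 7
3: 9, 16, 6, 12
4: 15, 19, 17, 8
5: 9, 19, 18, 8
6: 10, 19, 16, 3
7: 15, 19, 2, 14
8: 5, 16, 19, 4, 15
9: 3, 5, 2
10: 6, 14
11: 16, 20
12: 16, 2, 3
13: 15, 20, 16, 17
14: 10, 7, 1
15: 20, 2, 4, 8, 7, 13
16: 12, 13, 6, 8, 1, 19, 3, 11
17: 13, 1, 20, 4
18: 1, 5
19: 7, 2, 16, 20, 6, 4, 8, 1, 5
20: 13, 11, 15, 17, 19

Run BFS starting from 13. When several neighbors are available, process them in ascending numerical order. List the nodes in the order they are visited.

13 -> 15 -> 16 -> 17 -> 20 -> 2 -> 4 -> 7 -> 8 -> 1 -> 3 -> 6 -> 11 -> 12 -> 19 -> 9 -> 14 -> 5 -> 18 -> 10

Visit 13; enqueue 15, 16, 17, 20 → queue [15, 16, 17, 20]
Visit 15; enqueue 2, 4, 7, 8 → queue [16, 17, 20, 2, 4, 7, 8]
Visit 16; enqueue 1, 3, 6, 11, 12, 19 → queue [17, 20, 2, 4, 7, 8, 1, 3, 6, 11, 12, 19]
Visit 17 → queue [20, 2, 4, 7, 8, 1, 3, 6, 11, 12, 19]
Visit 20 → queue [2, 4, 7, 8, 1, 3, 6, 11, 12, 19]
Visit 2; enqueue 9 → queue [4, 7, 8, 1, 3, 6, 11, 12, 19, 9]
Visit 4 → queue [7, 8, 1, 3, 6, 11, 12, 19, 9]
Visit 7; enqueue 14 → queue [8, 1, 3, 6, 11, 12, 19, 9, 14]
Visit 8; enqueue 5 → queue [1, 3, 6, 11, 12, 19, 9, 14, 5]
Visit 1; enqueue 18 → queue [3, 6, 11, 12, 19, 9, 14, 5, 18]
Visit 3 → queue [6, 11, 12, 19, 9, 14, 5, 18]
Visit 6; enqueue 10 → queue [11, 12, 19, 9, 14, 5, 18, 10]
Visit 11 → queue [12, 19, 9, 14, 5, 18, 10]
Visit 12 → queue [19, 9, 14, 5, 18, 10]
Visit 19 → queue [9, 14, 5, 18, 10]
Visit 9 → queue [14, 5, 18, 10]
Visit 14 → queue [5, 18, 10]
Visit 5 → queue [18, 10]
Visit 18 → queue [10]
Visit 10 → queue []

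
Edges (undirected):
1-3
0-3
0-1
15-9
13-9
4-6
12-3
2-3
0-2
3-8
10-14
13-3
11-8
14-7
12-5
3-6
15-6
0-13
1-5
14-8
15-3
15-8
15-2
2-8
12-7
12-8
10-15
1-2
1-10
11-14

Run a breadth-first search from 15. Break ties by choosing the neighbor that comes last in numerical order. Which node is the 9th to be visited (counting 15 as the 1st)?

1

Visit 15; enqueue 10, 9, 8, 6, 3, 2 → queue [10, 9, 8, 6, 3, 2]
Visit 10; enqueue 14, 1 → queue [9, 8, 6, 3, 2, 14, 1]
Visit 9; enqueue 13 → queue [8, 6, 3, 2, 14, 1, 13]
Visit 8; enqueue 12, 11 → queue [6, 3, 2, 14, 1, 13, 12, 11]
Visit 6; enqueue 4 → queue [3, 2, 14, 1, 13, 12, 11, 4]
Visit 3; enqueue 0 → queue [2, 14, 1, 13, 12, 11, 4, 0]
Visit 2 → queue [14, 1, 13, 12, 11, 4, 0]
Visit 14; enqueue 7 → queue [1, 13, 12, 11, 4, 0, 7]
Visit 1; enqueue 5 → queue [13, 12, 11, 4, 0, 7, 5]
Visit 13 → queue [12, 11, 4, 0, 7, 5]
Visit 12 → queue [11, 4, 0, 7, 5]
Visit 11 → queue [4, 0, 7, 5]
Visit 4 → queue [0, 7, 5]
Visit 0 → queue [7, 5]
Visit 7 → queue [5]
Visit 5 → queue []

Visit order: 15, 10, 9, 8, 6, 3, 2, 14, 1, 13, 12, 11, 4, 0, 7, 5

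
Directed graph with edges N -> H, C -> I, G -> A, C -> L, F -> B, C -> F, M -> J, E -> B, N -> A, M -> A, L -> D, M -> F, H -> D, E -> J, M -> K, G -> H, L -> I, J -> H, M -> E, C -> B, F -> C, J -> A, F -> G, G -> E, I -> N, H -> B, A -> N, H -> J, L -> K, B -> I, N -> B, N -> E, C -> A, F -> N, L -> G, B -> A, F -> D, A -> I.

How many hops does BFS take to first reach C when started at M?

Level 0: M
Level 1: A, E, F, J, K
Level 2: B, C, D, G, H, I, N
Level 3: L
C first appears at level 2.

2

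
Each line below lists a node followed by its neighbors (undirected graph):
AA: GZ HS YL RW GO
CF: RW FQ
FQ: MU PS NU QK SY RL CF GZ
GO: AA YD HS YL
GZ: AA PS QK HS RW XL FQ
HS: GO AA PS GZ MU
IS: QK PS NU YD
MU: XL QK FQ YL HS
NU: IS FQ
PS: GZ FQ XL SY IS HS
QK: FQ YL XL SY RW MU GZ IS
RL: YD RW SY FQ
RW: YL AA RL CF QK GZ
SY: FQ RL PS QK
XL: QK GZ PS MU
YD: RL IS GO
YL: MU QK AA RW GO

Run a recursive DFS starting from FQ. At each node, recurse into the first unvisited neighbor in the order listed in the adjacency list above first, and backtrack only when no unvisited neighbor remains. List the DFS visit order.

Visit FQ
FQ → MU
MU → XL
XL → QK
QK → YL
YL → AA
AA → GZ
GZ → PS
PS → SY
SY → RL
RL → YD
YD → IS
IS → NU
YD → GO
GO → HS
RL → RW
RW → CF

FQ -> MU -> XL -> QK -> YL -> AA -> GZ -> PS -> SY -> RL -> YD -> IS -> NU -> GO -> HS -> RW -> CF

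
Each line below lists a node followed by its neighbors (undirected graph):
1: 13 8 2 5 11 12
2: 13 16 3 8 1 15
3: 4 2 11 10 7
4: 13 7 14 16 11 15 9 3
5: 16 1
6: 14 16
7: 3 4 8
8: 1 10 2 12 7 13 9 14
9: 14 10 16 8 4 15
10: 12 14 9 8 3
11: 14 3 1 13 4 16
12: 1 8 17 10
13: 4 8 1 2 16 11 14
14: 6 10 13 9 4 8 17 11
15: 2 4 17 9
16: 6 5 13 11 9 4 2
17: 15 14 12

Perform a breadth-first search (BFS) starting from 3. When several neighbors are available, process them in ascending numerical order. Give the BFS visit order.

Visit 3; enqueue 2, 4, 7, 10, 11 → queue [2, 4, 7, 10, 11]
Visit 2; enqueue 1, 8, 13, 15, 16 → queue [4, 7, 10, 11, 1, 8, 13, 15, 16]
Visit 4; enqueue 9, 14 → queue [7, 10, 11, 1, 8, 13, 15, 16, 9, 14]
Visit 7 → queue [10, 11, 1, 8, 13, 15, 16, 9, 14]
Visit 10; enqueue 12 → queue [11, 1, 8, 13, 15, 16, 9, 14, 12]
Visit 11 → queue [1, 8, 13, 15, 16, 9, 14, 12]
Visit 1; enqueue 5 → queue [8, 13, 15, 16, 9, 14, 12, 5]
Visit 8 → queue [13, 15, 16, 9, 14, 12, 5]
Visit 13 → queue [15, 16, 9, 14, 12, 5]
Visit 15; enqueue 17 → queue [16, 9, 14, 12, 5, 17]
Visit 16; enqueue 6 → queue [9, 14, 12, 5, 17, 6]
Visit 9 → queue [14, 12, 5, 17, 6]
Visit 14 → queue [12, 5, 17, 6]
Visit 12 → queue [5, 17, 6]
Visit 5 → queue [17, 6]
Visit 17 → queue [6]
Visit 6 → queue []

3 → 2 → 4 → 7 → 10 → 11 → 1 → 8 → 13 → 15 → 16 → 9 → 14 → 12 → 5 → 17 → 6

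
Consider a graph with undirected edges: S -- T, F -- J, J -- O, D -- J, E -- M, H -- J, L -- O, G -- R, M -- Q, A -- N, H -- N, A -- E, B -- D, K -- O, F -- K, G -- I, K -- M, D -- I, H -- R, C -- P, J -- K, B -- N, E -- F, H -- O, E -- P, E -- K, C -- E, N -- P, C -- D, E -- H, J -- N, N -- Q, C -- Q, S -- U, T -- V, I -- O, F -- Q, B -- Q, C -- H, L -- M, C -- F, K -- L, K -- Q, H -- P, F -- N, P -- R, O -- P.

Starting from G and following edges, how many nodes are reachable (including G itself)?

18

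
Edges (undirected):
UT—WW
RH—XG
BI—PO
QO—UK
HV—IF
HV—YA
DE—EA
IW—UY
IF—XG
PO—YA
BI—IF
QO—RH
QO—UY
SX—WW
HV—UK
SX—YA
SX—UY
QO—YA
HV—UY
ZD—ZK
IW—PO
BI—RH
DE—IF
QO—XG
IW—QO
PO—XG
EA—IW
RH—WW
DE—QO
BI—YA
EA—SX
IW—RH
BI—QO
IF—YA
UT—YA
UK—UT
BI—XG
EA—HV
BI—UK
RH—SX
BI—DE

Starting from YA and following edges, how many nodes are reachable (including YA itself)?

16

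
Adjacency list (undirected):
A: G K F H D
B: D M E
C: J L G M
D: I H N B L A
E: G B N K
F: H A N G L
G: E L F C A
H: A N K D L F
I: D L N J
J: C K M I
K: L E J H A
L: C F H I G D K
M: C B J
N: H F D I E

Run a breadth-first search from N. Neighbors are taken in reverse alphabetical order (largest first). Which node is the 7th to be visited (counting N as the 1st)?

Visit N; enqueue I, H, F, E, D → queue [I, H, F, E, D]
Visit I; enqueue L, J → queue [H, F, E, D, L, J]
Visit H; enqueue K, A → queue [F, E, D, L, J, K, A]
Visit F; enqueue G → queue [E, D, L, J, K, A, G]
Visit E; enqueue B → queue [D, L, J, K, A, G, B]
Visit D → queue [L, J, K, A, G, B]
Visit L; enqueue C → queue [J, K, A, G, B, C]
Visit J; enqueue M → queue [K, A, G, B, C, M]
Visit K → queue [A, G, B, C, M]
Visit A → queue [G, B, C, M]
Visit G → queue [B, C, M]
Visit B → queue [C, M]
Visit C → queue [M]
Visit M → queue []

Visit order: N, I, H, F, E, D, L, J, K, A, G, B, C, M

L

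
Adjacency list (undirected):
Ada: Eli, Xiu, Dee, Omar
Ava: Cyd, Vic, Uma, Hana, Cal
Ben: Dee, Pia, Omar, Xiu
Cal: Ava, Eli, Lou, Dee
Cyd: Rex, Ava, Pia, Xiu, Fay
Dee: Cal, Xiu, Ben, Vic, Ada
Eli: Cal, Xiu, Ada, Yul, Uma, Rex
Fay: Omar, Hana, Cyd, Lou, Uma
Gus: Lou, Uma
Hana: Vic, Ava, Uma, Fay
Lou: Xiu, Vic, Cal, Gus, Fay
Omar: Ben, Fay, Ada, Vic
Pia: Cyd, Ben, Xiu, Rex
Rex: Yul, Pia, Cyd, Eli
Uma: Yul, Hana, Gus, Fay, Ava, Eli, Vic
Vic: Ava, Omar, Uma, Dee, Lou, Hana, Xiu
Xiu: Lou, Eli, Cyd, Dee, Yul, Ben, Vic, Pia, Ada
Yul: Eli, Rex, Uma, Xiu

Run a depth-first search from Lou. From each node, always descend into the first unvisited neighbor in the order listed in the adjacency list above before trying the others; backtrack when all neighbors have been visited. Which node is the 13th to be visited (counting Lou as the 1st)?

Visit Lou
Lou → Xiu
Xiu → Eli
Eli → Cal
Cal → Ava
Ava → Cyd
Cyd → Rex
Rex → Yul
Yul → Uma
Uma → Hana
Hana → Vic
Vic → Omar
Omar → Ben
Ben → Dee
Dee → Ada
Ben → Pia
Omar → Fay
Uma → Gus

Visit order: Lou, Xiu, Eli, Cal, Ava, Cyd, Rex, Yul, Uma, Hana, Vic, Omar, Ben, Dee, Ada, Pia, Fay, Gus

Ben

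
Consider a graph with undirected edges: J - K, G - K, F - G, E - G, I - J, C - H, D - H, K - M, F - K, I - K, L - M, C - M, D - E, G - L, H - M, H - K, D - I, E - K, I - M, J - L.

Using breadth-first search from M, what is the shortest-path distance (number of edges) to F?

2

Level 0: M
Level 1: C, H, I, K, L
Level 2: D, E, F, G, J
F first appears at level 2.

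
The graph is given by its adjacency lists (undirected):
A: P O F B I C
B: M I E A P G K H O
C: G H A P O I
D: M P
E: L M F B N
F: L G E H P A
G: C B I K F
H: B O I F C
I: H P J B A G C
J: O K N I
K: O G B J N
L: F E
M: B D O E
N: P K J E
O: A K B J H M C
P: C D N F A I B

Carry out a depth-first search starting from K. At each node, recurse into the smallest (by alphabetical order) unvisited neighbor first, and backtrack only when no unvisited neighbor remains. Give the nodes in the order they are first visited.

Visit K
K → B
B → A
A → C
C → G
G → F
F → E
E → L
E → M
M → D
D → P
P → I
I → H
H → O
O → J
J → N

K, B, A, C, G, F, E, L, M, D, P, I, H, O, J, N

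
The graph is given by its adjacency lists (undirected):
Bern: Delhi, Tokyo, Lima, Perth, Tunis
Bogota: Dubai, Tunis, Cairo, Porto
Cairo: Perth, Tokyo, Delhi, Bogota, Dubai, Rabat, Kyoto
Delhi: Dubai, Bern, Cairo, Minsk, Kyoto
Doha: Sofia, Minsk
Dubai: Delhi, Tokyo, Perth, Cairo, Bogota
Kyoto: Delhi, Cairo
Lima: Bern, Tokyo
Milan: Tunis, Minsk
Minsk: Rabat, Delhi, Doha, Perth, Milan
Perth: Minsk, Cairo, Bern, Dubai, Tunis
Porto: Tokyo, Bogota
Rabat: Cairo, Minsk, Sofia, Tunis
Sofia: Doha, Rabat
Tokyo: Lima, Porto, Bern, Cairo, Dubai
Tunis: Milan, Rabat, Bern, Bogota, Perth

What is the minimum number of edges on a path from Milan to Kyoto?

3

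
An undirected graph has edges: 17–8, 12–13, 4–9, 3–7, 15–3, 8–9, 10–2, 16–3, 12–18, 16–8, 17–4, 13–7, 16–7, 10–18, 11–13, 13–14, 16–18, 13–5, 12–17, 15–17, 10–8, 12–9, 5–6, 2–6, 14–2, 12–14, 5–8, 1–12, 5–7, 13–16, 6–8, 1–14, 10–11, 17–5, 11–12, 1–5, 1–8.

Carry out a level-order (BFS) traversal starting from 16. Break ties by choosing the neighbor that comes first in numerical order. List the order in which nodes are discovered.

Visit 16; enqueue 3, 7, 8, 13, 18 → queue [3, 7, 8, 13, 18]
Visit 3; enqueue 15 → queue [7, 8, 13, 18, 15]
Visit 7; enqueue 5 → queue [8, 13, 18, 15, 5]
Visit 8; enqueue 1, 6, 9, 10, 17 → queue [13, 18, 15, 5, 1, 6, 9, 10, 17]
Visit 13; enqueue 11, 12, 14 → queue [18, 15, 5, 1, 6, 9, 10, 17, 11, 12, 14]
Visit 18 → queue [15, 5, 1, 6, 9, 10, 17, 11, 12, 14]
Visit 15 → queue [5, 1, 6, 9, 10, 17, 11, 12, 14]
Visit 5 → queue [1, 6, 9, 10, 17, 11, 12, 14]
Visit 1 → queue [6, 9, 10, 17, 11, 12, 14]
Visit 6; enqueue 2 → queue [9, 10, 17, 11, 12, 14, 2]
Visit 9; enqueue 4 → queue [10, 17, 11, 12, 14, 2, 4]
Visit 10 → queue [17, 11, 12, 14, 2, 4]
Visit 17 → queue [11, 12, 14, 2, 4]
Visit 11 → queue [12, 14, 2, 4]
Visit 12 → queue [14, 2, 4]
Visit 14 → queue [2, 4]
Visit 2 → queue [4]
Visit 4 → queue []

16 3 7 8 13 18 15 5 1 6 9 10 17 11 12 14 2 4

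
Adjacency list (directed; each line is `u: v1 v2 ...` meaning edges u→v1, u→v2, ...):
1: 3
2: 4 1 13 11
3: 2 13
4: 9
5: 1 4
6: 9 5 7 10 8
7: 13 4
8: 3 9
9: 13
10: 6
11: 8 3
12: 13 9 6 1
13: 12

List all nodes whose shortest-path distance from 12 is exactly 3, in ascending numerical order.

2, 4

Level 0: 12
Level 1: 1, 6, 9, 13
Level 2: 3, 5, 7, 8, 10
Level 3: 2, 4
Level 4: 11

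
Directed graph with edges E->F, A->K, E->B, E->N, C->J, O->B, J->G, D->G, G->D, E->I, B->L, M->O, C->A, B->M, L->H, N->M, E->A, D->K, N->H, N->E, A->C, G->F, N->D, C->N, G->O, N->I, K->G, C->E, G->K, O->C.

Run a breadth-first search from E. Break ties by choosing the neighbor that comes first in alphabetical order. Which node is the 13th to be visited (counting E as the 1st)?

Visit E; enqueue A, B, F, I, N → queue [A, B, F, I, N]
Visit A; enqueue C, K → queue [B, F, I, N, C, K]
Visit B; enqueue L, M → queue [F, I, N, C, K, L, M]
Visit F → queue [I, N, C, K, L, M]
Visit I → queue [N, C, K, L, M]
Visit N; enqueue D, H → queue [C, K, L, M, D, H]
Visit C; enqueue J → queue [K, L, M, D, H, J]
Visit K; enqueue G → queue [L, M, D, H, J, G]
Visit L → queue [M, D, H, J, G]
Visit M; enqueue O → queue [D, H, J, G, O]
Visit D → queue [H, J, G, O]
Visit H → queue [J, G, O]
Visit J → queue [G, O]
Visit G → queue [O]
Visit O → queue []

Visit order: E, A, B, F, I, N, C, K, L, M, D, H, J, G, O

J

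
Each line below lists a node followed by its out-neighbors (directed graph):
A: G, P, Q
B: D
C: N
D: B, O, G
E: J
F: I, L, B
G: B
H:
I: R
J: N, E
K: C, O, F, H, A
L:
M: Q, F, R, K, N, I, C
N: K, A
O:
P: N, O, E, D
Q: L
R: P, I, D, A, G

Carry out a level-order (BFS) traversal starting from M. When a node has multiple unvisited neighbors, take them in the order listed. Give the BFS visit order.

Visit M; enqueue Q, F, R, K, N, I, C → queue [Q, F, R, K, N, I, C]
Visit Q; enqueue L → queue [F, R, K, N, I, C, L]
Visit F; enqueue B → queue [R, K, N, I, C, L, B]
Visit R; enqueue P, D, A, G → queue [K, N, I, C, L, B, P, D, A, G]
Visit K; enqueue O, H → queue [N, I, C, L, B, P, D, A, G, O, H]
Visit N → queue [I, C, L, B, P, D, A, G, O, H]
Visit I → queue [C, L, B, P, D, A, G, O, H]
Visit C → queue [L, B, P, D, A, G, O, H]
Visit L → queue [B, P, D, A, G, O, H]
Visit B → queue [P, D, A, G, O, H]
Visit P; enqueue E → queue [D, A, G, O, H, E]
Visit D → queue [A, G, O, H, E]
Visit A → queue [G, O, H, E]
Visit G → queue [O, H, E]
Visit O → queue [H, E]
Visit H → queue [E]
Visit E; enqueue J → queue [J]
Visit J → queue []

M → Q → F → R → K → N → I → C → L → B → P → D → A → G → O → H → E → J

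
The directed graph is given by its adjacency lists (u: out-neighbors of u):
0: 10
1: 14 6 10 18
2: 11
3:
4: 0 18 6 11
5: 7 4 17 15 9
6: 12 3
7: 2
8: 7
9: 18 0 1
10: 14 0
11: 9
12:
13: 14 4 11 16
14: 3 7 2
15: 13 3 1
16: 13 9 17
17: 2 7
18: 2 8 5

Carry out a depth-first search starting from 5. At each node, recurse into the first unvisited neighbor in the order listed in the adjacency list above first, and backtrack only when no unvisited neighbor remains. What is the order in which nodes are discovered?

Visit 5
5 → 7
7 → 2
2 → 11
11 → 9
9 → 18
18 → 8
9 → 0
0 → 10
10 → 14
14 → 3
9 → 1
1 → 6
6 → 12
5 → 4
5 → 17
5 → 15
15 → 13
13 → 16

5, 7, 2, 11, 9, 18, 8, 0, 10, 14, 3, 1, 6, 12, 4, 17, 15, 13, 16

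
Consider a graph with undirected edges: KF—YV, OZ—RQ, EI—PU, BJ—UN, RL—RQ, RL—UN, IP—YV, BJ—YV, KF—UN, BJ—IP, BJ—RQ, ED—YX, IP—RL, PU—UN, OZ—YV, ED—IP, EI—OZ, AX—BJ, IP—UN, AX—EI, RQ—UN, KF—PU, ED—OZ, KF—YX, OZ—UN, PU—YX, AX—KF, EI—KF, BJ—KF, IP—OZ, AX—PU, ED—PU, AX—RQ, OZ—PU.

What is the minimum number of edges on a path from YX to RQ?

3

Level 0: YX
Level 1: ED, KF, PU
Level 2: AX, BJ, EI, IP, OZ, UN, YV
Level 3: RL, RQ
RQ first appears at level 3.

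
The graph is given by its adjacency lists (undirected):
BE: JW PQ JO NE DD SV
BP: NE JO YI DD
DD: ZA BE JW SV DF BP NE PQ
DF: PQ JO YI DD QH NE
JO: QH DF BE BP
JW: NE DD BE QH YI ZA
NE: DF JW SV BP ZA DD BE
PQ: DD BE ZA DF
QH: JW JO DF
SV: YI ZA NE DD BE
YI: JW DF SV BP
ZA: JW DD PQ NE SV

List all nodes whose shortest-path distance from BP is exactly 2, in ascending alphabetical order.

BE, DF, JW, PQ, QH, SV, ZA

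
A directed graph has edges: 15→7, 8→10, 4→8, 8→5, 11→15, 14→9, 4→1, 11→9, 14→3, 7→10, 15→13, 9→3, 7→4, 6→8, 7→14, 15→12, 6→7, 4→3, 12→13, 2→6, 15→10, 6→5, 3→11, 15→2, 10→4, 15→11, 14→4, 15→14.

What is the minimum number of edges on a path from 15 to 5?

3

Level 0: 15
Level 1: 2, 7, 10, 11, 12, 13, 14
Level 2: 3, 4, 6, 9
Level 3: 1, 5, 8
5 first appears at level 3.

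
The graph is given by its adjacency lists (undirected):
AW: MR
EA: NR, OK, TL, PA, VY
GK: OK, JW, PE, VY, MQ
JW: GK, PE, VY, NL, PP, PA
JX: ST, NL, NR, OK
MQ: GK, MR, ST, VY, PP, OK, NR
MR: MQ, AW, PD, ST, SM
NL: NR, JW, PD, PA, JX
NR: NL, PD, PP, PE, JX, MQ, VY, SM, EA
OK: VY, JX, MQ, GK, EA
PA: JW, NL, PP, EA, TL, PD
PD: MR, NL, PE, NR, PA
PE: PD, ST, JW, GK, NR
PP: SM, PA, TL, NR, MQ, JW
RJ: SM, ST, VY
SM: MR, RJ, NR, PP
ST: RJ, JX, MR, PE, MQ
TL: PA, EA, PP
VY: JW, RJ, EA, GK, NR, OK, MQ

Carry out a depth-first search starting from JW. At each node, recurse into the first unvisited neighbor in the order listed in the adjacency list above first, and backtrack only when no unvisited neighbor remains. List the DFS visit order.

Visit JW
JW → GK
GK → OK
OK → VY
VY → RJ
RJ → SM
SM → MR
MR → MQ
MQ → ST
ST → JX
JX → NL
NL → NR
NR → PD
PD → PE
PD → PA
PA → PP
PP → TL
TL → EA
MR → AW

JW → GK → OK → VY → RJ → SM → MR → MQ → ST → JX → NL → NR → PD → PE → PA → PP → TL → EA → AW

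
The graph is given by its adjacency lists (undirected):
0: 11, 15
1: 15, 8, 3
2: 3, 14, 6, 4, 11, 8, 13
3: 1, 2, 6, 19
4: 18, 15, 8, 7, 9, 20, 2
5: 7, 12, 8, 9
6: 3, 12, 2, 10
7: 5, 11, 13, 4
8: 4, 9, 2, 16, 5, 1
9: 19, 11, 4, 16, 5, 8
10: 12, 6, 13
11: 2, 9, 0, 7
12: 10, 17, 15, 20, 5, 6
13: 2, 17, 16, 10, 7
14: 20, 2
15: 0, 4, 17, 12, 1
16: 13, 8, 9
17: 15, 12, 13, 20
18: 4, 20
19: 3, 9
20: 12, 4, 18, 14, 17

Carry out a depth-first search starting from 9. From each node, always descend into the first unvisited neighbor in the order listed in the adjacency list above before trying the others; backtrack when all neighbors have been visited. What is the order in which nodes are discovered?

Visit 9
9 → 19
19 → 3
3 → 1
1 → 15
15 → 0
0 → 11
11 → 2
2 → 14
14 → 20
20 → 12
12 → 10
10 → 6
10 → 13
13 → 17
13 → 16
16 → 8
8 → 4
4 → 18
4 → 7
7 → 5

9 -> 19 -> 3 -> 1 -> 15 -> 0 -> 11 -> 2 -> 14 -> 20 -> 12 -> 10 -> 6 -> 13 -> 17 -> 16 -> 8 -> 4 -> 18 -> 7 -> 5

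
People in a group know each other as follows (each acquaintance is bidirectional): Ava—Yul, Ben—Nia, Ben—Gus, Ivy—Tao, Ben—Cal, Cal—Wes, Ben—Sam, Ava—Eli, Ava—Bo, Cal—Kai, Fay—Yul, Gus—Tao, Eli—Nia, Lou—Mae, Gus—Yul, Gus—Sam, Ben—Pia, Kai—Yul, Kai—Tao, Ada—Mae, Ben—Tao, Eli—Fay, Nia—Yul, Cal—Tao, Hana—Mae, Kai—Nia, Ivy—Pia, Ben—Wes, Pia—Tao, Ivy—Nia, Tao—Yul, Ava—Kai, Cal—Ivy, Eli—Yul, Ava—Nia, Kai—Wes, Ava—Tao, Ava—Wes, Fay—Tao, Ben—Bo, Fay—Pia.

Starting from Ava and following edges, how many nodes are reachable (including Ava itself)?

BFS from Ava visits: Ava, Bo, Eli, Kai, Nia, Tao, Wes, Yul, Ben, Fay, Cal, Ivy, Gus, Pia, Sam
Reachable nodes: 15 of 19 total.

15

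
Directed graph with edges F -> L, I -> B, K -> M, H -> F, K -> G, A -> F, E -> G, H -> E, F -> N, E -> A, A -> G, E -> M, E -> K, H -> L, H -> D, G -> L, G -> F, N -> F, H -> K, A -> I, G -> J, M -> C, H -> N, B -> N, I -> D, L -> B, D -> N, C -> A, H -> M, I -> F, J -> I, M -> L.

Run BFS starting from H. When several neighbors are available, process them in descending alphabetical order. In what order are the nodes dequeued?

H, N, M, L, K, F, E, D, C, B, G, A, J, I

Visit H; enqueue N, M, L, K, F, E, D → queue [N, M, L, K, F, E, D]
Visit N → queue [M, L, K, F, E, D]
Visit M; enqueue C → queue [L, K, F, E, D, C]
Visit L; enqueue B → queue [K, F, E, D, C, B]
Visit K; enqueue G → queue [F, E, D, C, B, G]
Visit F → queue [E, D, C, B, G]
Visit E; enqueue A → queue [D, C, B, G, A]
Visit D → queue [C, B, G, A]
Visit C → queue [B, G, A]
Visit B → queue [G, A]
Visit G; enqueue J → queue [A, J]
Visit A; enqueue I → queue [J, I]
Visit J → queue [I]
Visit I → queue []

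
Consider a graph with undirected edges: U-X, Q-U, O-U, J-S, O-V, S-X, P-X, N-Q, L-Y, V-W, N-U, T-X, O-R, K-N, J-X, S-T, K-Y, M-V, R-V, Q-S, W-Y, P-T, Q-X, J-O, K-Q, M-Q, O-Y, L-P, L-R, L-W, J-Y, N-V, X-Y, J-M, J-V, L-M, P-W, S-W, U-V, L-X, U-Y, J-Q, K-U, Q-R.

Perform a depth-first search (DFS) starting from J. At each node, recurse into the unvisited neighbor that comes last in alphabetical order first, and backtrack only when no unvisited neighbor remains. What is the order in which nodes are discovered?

Visit J
J → Y
Y → X
X → U
U → V
V → W
W → S
S → T
T → P
P → L
L → R
R → Q
Q → N
N → K
Q → M
R → O

J → Y → X → U → V → W → S → T → P → L → R → Q → N → K → M → O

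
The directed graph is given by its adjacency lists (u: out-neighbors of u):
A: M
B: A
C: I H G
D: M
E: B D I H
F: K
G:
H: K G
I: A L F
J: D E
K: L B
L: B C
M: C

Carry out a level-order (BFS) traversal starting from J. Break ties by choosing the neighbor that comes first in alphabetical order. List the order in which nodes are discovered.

J -> D -> E -> M -> B -> H -> I -> C -> A -> G -> K -> F -> L

Visit J; enqueue D, E → queue [D, E]
Visit D; enqueue M → queue [E, M]
Visit E; enqueue B, H, I → queue [M, B, H, I]
Visit M; enqueue C → queue [B, H, I, C]
Visit B; enqueue A → queue [H, I, C, A]
Visit H; enqueue G, K → queue [I, C, A, G, K]
Visit I; enqueue F, L → queue [C, A, G, K, F, L]
Visit C → queue [A, G, K, F, L]
Visit A → queue [G, K, F, L]
Visit G → queue [K, F, L]
Visit K → queue [F, L]
Visit F → queue [L]
Visit L → queue []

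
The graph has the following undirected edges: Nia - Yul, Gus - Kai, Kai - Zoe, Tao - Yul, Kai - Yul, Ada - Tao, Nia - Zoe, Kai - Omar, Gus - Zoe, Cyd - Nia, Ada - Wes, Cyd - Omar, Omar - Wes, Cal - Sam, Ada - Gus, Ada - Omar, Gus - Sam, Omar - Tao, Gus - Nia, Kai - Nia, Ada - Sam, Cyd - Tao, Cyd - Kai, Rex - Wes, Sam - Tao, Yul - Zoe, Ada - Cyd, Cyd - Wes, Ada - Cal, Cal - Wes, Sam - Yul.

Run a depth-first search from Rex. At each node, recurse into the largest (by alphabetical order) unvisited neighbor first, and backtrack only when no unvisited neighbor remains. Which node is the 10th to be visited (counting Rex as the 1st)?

Sam

Visit Rex
Rex → Wes
Wes → Omar
Omar → Tao
Tao → Yul
Yul → Zoe
Zoe → Nia
Nia → Kai
Kai → Gus
Gus → Sam
Sam → Cal
Cal → Ada
Ada → Cyd

Visit order: Rex, Wes, Omar, Tao, Yul, Zoe, Nia, Kai, Gus, Sam, Cal, Ada, Cyd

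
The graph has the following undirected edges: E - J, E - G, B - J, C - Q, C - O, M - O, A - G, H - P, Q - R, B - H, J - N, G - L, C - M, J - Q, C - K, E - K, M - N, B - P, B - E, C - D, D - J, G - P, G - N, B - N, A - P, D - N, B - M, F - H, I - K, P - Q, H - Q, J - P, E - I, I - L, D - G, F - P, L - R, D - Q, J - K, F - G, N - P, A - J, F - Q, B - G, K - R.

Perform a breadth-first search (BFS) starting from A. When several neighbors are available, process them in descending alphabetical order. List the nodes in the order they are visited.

A P J G Q N H F B K E D L R C M I O

Visit A; enqueue P, J, G → queue [P, J, G]
Visit P; enqueue Q, N, H, F, B → queue [J, G, Q, N, H, F, B]
Visit J; enqueue K, E, D → queue [G, Q, N, H, F, B, K, E, D]
Visit G; enqueue L → queue [Q, N, H, F, B, K, E, D, L]
Visit Q; enqueue R, C → queue [N, H, F, B, K, E, D, L, R, C]
Visit N; enqueue M → queue [H, F, B, K, E, D, L, R, C, M]
Visit H → queue [F, B, K, E, D, L, R, C, M]
Visit F → queue [B, K, E, D, L, R, C, M]
Visit B → queue [K, E, D, L, R, C, M]
Visit K; enqueue I → queue [E, D, L, R, C, M, I]
Visit E → queue [D, L, R, C, M, I]
Visit D → queue [L, R, C, M, I]
Visit L → queue [R, C, M, I]
Visit R → queue [C, M, I]
Visit C; enqueue O → queue [M, I, O]
Visit M → queue [I, O]
Visit I → queue [O]
Visit O → queue []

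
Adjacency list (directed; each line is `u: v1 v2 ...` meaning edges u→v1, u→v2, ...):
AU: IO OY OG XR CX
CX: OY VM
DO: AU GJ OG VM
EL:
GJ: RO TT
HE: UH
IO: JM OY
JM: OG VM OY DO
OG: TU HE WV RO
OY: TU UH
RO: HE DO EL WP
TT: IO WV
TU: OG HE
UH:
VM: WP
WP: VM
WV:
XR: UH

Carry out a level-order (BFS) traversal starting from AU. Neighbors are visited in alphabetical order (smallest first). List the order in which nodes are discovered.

AU CX IO OG OY XR VM JM HE RO TU WV UH WP DO EL GJ TT

Visit AU; enqueue CX, IO, OG, OY, XR → queue [CX, IO, OG, OY, XR]
Visit CX; enqueue VM → queue [IO, OG, OY, XR, VM]
Visit IO; enqueue JM → queue [OG, OY, XR, VM, JM]
Visit OG; enqueue HE, RO, TU, WV → queue [OY, XR, VM, JM, HE, RO, TU, WV]
Visit OY; enqueue UH → queue [XR, VM, JM, HE, RO, TU, WV, UH]
Visit XR → queue [VM, JM, HE, RO, TU, WV, UH]
Visit VM; enqueue WP → queue [JM, HE, RO, TU, WV, UH, WP]
Visit JM; enqueue DO → queue [HE, RO, TU, WV, UH, WP, DO]
Visit HE → queue [RO, TU, WV, UH, WP, DO]
Visit RO; enqueue EL → queue [TU, WV, UH, WP, DO, EL]
Visit TU → queue [WV, UH, WP, DO, EL]
Visit WV → queue [UH, WP, DO, EL]
Visit UH → queue [WP, DO, EL]
Visit WP → queue [DO, EL]
Visit DO; enqueue GJ → queue [EL, GJ]
Visit EL → queue [GJ]
Visit GJ; enqueue TT → queue [TT]
Visit TT → queue []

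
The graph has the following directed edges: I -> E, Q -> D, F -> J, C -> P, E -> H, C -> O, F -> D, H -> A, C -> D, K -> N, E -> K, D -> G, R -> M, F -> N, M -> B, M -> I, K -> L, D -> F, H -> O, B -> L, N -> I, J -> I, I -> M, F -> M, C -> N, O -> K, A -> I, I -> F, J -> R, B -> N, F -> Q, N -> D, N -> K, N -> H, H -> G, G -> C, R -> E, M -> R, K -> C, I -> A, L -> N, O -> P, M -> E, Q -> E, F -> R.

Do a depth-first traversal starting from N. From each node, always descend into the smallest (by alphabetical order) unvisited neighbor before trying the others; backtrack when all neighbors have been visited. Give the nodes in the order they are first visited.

Visit N
N → D
D → F
F → J
J → I
I → A
I → E
E → H
H → G
G → C
C → O
O → K
K → L
O → P
I → M
M → B
M → R
F → Q

N -> D -> F -> J -> I -> A -> E -> H -> G -> C -> O -> K -> L -> P -> M -> B -> R -> Q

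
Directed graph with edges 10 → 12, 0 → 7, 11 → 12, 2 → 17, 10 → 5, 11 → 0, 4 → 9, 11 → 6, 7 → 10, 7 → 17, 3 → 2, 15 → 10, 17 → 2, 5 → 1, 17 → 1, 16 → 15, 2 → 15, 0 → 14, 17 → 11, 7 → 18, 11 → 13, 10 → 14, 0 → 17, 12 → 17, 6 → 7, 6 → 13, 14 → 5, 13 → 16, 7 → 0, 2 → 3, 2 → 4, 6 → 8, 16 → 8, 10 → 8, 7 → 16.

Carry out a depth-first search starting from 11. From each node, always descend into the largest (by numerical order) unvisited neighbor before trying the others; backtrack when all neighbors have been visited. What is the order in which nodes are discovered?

11 -> 13 -> 16 -> 15 -> 10 -> 14 -> 5 -> 1 -> 12 -> 17 -> 2 -> 4 -> 9 -> 3 -> 8 -> 6 -> 7 -> 18 -> 0

Visit 11
11 → 13
13 → 16
16 → 15
15 → 10
10 → 14
14 → 5
5 → 1
10 → 12
12 → 17
17 → 2
2 → 4
4 → 9
2 → 3
10 → 8
11 → 6
6 → 7
7 → 18
7 → 0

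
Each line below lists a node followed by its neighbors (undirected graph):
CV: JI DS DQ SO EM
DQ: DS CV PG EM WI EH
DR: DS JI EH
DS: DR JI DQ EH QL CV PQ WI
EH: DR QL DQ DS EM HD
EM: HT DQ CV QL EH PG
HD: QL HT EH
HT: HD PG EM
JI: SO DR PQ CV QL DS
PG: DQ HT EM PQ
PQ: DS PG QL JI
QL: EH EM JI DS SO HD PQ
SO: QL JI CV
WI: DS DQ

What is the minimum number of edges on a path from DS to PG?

2

Level 0: DS
Level 1: CV, DQ, DR, EH, JI, PQ, QL, WI
Level 2: EM, HD, PG, SO
Level 3: HT
PG first appears at level 2.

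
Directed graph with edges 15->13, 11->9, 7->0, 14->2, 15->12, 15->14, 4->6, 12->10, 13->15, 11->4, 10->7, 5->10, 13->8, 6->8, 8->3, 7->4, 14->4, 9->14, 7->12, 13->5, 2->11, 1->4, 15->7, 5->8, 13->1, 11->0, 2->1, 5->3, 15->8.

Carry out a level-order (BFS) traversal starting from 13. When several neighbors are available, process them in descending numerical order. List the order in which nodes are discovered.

13 → 15 → 8 → 5 → 1 → 14 → 12 → 7 → 3 → 10 → 4 → 2 → 0 → 6 → 11 → 9

Visit 13; enqueue 15, 8, 5, 1 → queue [15, 8, 5, 1]
Visit 15; enqueue 14, 12, 7 → queue [8, 5, 1, 14, 12, 7]
Visit 8; enqueue 3 → queue [5, 1, 14, 12, 7, 3]
Visit 5; enqueue 10 → queue [1, 14, 12, 7, 3, 10]
Visit 1; enqueue 4 → queue [14, 12, 7, 3, 10, 4]
Visit 14; enqueue 2 → queue [12, 7, 3, 10, 4, 2]
Visit 12 → queue [7, 3, 10, 4, 2]
Visit 7; enqueue 0 → queue [3, 10, 4, 2, 0]
Visit 3 → queue [10, 4, 2, 0]
Visit 10 → queue [4, 2, 0]
Visit 4; enqueue 6 → queue [2, 0, 6]
Visit 2; enqueue 11 → queue [0, 6, 11]
Visit 0 → queue [6, 11]
Visit 6 → queue [11]
Visit 11; enqueue 9 → queue [9]
Visit 9 → queue []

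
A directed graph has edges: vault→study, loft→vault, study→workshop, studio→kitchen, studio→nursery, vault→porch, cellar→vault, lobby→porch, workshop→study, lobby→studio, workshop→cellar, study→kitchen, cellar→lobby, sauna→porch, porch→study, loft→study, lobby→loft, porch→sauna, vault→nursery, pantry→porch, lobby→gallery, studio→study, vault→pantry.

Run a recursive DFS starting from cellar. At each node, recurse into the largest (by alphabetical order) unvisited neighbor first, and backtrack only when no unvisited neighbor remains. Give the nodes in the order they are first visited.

cellar, vault, study, workshop, kitchen, porch, sauna, pantry, nursery, lobby, studio, loft, gallery

Visit cellar
cellar → vault
vault → study
study → workshop
study → kitchen
vault → porch
porch → sauna
vault → pantry
vault → nursery
cellar → lobby
lobby → studio
lobby → loft
lobby → gallery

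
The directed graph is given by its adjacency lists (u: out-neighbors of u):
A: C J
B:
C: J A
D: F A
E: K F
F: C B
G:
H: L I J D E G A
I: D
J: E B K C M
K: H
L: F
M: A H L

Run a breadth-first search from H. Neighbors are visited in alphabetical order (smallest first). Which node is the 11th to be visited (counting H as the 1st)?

Visit H; enqueue A, D, E, G, I, J, L → queue [A, D, E, G, I, J, L]
Visit A; enqueue C → queue [D, E, G, I, J, L, C]
Visit D; enqueue F → queue [E, G, I, J, L, C, F]
Visit E; enqueue K → queue [G, I, J, L, C, F, K]
Visit G → queue [I, J, L, C, F, K]
Visit I → queue [J, L, C, F, K]
Visit J; enqueue B, M → queue [L, C, F, K, B, M]
Visit L → queue [C, F, K, B, M]
Visit C → queue [F, K, B, M]
Visit F → queue [K, B, M]
Visit K → queue [B, M]
Visit B → queue [M]
Visit M → queue []

Visit order: H, A, D, E, G, I, J, L, C, F, K, B, M

K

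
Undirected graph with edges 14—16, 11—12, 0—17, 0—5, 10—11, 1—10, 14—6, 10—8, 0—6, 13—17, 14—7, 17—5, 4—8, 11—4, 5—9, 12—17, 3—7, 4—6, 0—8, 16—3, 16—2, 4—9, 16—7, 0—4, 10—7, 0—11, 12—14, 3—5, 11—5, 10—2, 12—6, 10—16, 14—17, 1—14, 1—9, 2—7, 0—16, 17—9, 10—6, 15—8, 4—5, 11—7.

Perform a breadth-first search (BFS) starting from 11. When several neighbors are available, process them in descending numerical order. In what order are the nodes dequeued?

11, 12, 10, 7, 5, 4, 0, 17, 14, 6, 16, 8, 2, 1, 3, 9, 13, 15

Visit 11; enqueue 12, 10, 7, 5, 4, 0 → queue [12, 10, 7, 5, 4, 0]
Visit 12; enqueue 17, 14, 6 → queue [10, 7, 5, 4, 0, 17, 14, 6]
Visit 10; enqueue 16, 8, 2, 1 → queue [7, 5, 4, 0, 17, 14, 6, 16, 8, 2, 1]
Visit 7; enqueue 3 → queue [5, 4, 0, 17, 14, 6, 16, 8, 2, 1, 3]
Visit 5; enqueue 9 → queue [4, 0, 17, 14, 6, 16, 8, 2, 1, 3, 9]
Visit 4 → queue [0, 17, 14, 6, 16, 8, 2, 1, 3, 9]
Visit 0 → queue [17, 14, 6, 16, 8, 2, 1, 3, 9]
Visit 17; enqueue 13 → queue [14, 6, 16, 8, 2, 1, 3, 9, 13]
Visit 14 → queue [6, 16, 8, 2, 1, 3, 9, 13]
Visit 6 → queue [16, 8, 2, 1, 3, 9, 13]
Visit 16 → queue [8, 2, 1, 3, 9, 13]
Visit 8; enqueue 15 → queue [2, 1, 3, 9, 13, 15]
Visit 2 → queue [1, 3, 9, 13, 15]
Visit 1 → queue [3, 9, 13, 15]
Visit 3 → queue [9, 13, 15]
Visit 9 → queue [13, 15]
Visit 13 → queue [15]
Visit 15 → queue []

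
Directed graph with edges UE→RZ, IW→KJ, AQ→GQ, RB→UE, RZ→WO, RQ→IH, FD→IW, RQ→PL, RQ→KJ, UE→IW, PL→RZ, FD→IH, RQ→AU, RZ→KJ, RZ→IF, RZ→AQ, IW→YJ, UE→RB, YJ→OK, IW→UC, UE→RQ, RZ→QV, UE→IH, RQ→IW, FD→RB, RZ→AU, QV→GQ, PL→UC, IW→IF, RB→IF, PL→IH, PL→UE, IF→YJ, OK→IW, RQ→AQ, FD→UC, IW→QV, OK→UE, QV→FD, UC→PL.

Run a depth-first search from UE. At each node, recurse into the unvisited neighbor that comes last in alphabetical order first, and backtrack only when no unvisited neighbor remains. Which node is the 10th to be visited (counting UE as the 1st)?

RB

Visit UE
UE → RZ
RZ → WO
RZ → QV
QV → GQ
QV → FD
FD → UC
UC → PL
PL → IH
FD → RB
RB → IF
IF → YJ
YJ → OK
OK → IW
IW → KJ
RZ → AU
RZ → AQ
UE → RQ

Visit order: UE, RZ, WO, QV, GQ, FD, UC, PL, IH, RB, IF, YJ, OK, IW, KJ, AU, AQ, RQ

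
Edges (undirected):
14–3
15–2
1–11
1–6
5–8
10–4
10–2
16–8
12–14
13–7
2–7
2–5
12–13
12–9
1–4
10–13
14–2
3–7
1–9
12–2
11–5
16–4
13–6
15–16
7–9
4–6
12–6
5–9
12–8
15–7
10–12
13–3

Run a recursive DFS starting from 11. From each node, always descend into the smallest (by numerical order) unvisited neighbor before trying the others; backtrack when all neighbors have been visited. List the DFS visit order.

Visit 11
11 → 1
1 → 4
4 → 6
6 → 12
12 → 2
2 → 5
5 → 8
8 → 16
16 → 15
15 → 7
7 → 3
3 → 13
13 → 10
3 → 14
7 → 9

11 -> 1 -> 4 -> 6 -> 12 -> 2 -> 5 -> 8 -> 16 -> 15 -> 7 -> 3 -> 13 -> 10 -> 14 -> 9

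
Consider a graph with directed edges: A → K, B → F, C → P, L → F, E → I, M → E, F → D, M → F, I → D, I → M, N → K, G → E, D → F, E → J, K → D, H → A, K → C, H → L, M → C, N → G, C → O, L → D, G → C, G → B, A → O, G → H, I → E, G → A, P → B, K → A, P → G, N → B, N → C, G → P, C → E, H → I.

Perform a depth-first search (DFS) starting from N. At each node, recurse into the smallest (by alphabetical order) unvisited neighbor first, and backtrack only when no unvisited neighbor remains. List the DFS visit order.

N -> B -> F -> D -> C -> E -> I -> M -> J -> O -> P -> G -> A -> K -> H -> L

Visit N
N → B
B → F
F → D
N → C
C → E
E → I
I → M
E → J
C → O
C → P
P → G
G → A
A → K
G → H
H → L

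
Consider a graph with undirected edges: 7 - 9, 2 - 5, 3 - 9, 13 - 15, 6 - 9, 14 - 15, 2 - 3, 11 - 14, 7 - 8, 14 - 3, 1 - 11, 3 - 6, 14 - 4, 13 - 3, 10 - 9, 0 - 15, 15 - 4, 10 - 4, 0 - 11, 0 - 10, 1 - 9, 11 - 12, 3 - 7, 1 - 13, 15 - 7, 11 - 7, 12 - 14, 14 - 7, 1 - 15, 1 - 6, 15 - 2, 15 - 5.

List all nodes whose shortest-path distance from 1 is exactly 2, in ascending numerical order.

0, 2, 3, 4, 5, 7, 10, 12, 14

Level 0: 1
Level 1: 6, 9, 11, 13, 15
Level 2: 0, 2, 3, 4, 5, 7, 10, 12, 14
Level 3: 8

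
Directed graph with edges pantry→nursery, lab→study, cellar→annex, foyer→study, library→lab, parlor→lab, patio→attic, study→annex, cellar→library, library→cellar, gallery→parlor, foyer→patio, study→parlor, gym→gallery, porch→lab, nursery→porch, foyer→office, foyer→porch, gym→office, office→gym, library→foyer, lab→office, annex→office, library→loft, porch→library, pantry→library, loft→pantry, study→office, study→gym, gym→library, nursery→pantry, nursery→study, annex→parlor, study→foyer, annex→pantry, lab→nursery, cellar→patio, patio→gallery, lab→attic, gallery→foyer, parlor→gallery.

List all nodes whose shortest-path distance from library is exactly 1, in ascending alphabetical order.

cellar, foyer, lab, loft

Level 0: library
Level 1: cellar, foyer, lab, loft
Level 2: annex, attic, nursery, office, pantry, patio, porch, study
Level 3: gallery, gym, parlor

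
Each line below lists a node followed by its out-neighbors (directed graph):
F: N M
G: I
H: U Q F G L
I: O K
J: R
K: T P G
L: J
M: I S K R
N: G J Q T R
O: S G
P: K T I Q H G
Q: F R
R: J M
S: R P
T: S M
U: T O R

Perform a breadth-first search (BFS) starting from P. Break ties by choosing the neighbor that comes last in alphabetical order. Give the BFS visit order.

P T Q K I H G S M R F O U L J N

Visit P; enqueue T, Q, K, I, H, G → queue [T, Q, K, I, H, G]
Visit T; enqueue S, M → queue [Q, K, I, H, G, S, M]
Visit Q; enqueue R, F → queue [K, I, H, G, S, M, R, F]
Visit K → queue [I, H, G, S, M, R, F]
Visit I; enqueue O → queue [H, G, S, M, R, F, O]
Visit H; enqueue U, L → queue [G, S, M, R, F, O, U, L]
Visit G → queue [S, M, R, F, O, U, L]
Visit S → queue [M, R, F, O, U, L]
Visit M → queue [R, F, O, U, L]
Visit R; enqueue J → queue [F, O, U, L, J]
Visit F; enqueue N → queue [O, U, L, J, N]
Visit O → queue [U, L, J, N]
Visit U → queue [L, J, N]
Visit L → queue [J, N]
Visit J → queue [N]
Visit N → queue []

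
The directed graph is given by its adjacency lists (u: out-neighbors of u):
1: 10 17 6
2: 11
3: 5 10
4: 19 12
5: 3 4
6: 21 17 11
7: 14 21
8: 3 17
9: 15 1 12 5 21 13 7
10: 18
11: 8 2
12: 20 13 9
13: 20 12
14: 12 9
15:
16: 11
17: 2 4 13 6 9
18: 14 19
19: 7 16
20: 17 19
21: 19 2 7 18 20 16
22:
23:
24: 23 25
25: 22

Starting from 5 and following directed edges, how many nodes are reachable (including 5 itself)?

21

BFS from 5 visits: 5, 3, 4, 10, 12, 19, 18, 9, 13, 20, 7, 16, 14, 1, 15, 21, 17, 11, 6, 2, 8
Reachable nodes: 21 of 25 total.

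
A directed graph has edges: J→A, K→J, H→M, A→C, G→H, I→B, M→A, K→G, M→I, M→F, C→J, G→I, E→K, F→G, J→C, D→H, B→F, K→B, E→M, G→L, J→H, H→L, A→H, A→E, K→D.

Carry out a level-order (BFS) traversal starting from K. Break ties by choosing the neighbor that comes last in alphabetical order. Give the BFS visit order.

K, J, G, D, B, H, C, A, L, I, F, M, E

Visit K; enqueue J, G, D, B → queue [J, G, D, B]
Visit J; enqueue H, C, A → queue [G, D, B, H, C, A]
Visit G; enqueue L, I → queue [D, B, H, C, A, L, I]
Visit D → queue [B, H, C, A, L, I]
Visit B; enqueue F → queue [H, C, A, L, I, F]
Visit H; enqueue M → queue [C, A, L, I, F, M]
Visit C → queue [A, L, I, F, M]
Visit A; enqueue E → queue [L, I, F, M, E]
Visit L → queue [I, F, M, E]
Visit I → queue [F, M, E]
Visit F → queue [M, E]
Visit M → queue [E]
Visit E → queue []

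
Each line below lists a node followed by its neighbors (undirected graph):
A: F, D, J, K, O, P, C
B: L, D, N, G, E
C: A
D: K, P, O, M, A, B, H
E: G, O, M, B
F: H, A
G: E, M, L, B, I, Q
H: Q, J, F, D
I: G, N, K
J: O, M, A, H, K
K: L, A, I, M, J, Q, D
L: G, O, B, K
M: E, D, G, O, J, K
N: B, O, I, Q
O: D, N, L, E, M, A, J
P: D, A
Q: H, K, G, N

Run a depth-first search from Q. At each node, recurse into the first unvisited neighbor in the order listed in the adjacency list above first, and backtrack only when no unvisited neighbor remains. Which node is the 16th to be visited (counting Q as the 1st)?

P

Visit Q
Q → H
H → J
J → O
O → D
D → K
K → L
L → G
G → E
E → M
E → B
B → N
N → I
K → A
A → F
A → P
A → C

Visit order: Q, H, J, O, D, K, L, G, E, M, B, N, I, A, F, P, C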